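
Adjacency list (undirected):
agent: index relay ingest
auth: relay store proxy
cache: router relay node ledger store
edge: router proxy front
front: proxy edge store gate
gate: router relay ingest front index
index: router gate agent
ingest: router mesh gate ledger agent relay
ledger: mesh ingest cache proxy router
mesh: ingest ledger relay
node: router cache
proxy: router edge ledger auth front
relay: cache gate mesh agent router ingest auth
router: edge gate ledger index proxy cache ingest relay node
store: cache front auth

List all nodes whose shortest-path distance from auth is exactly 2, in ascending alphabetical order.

agent, cache, edge, front, gate, ingest, ledger, mesh, router

Level 0: auth
Level 1: proxy, relay, store
Level 2: agent, cache, edge, front, gate, ingest, ledger, mesh, router
Level 3: index, node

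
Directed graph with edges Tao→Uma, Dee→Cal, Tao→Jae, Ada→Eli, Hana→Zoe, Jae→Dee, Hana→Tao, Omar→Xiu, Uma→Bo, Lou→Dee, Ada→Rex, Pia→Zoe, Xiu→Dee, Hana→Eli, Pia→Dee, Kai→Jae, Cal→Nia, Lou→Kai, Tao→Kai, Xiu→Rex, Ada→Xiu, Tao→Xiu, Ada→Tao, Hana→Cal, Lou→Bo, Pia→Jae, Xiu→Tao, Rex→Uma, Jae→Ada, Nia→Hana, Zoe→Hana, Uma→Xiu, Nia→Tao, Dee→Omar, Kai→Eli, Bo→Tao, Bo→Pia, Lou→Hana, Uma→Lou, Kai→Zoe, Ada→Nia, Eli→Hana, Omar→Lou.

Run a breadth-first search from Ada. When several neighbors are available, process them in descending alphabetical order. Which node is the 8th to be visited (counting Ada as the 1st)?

Visit Ada; enqueue Xiu, Tao, Rex, Nia, Eli → queue [Xiu, Tao, Rex, Nia, Eli]
Visit Xiu; enqueue Dee → queue [Tao, Rex, Nia, Eli, Dee]
Visit Tao; enqueue Uma, Kai, Jae → queue [Rex, Nia, Eli, Dee, Uma, Kai, Jae]
Visit Rex → queue [Nia, Eli, Dee, Uma, Kai, Jae]
Visit Nia; enqueue Hana → queue [Eli, Dee, Uma, Kai, Jae, Hana]
Visit Eli → queue [Dee, Uma, Kai, Jae, Hana]
Visit Dee; enqueue Omar, Cal → queue [Uma, Kai, Jae, Hana, Omar, Cal]
Visit Uma; enqueue Lou, Bo → queue [Kai, Jae, Hana, Omar, Cal, Lou, Bo]
Visit Kai; enqueue Zoe → queue [Jae, Hana, Omar, Cal, Lou, Bo, Zoe]
Visit Jae → queue [Hana, Omar, Cal, Lou, Bo, Zoe]
Visit Hana → queue [Omar, Cal, Lou, Bo, Zoe]
Visit Omar → queue [Cal, Lou, Bo, Zoe]
Visit Cal → queue [Lou, Bo, Zoe]
Visit Lou → queue [Bo, Zoe]
Visit Bo; enqueue Pia → queue [Zoe, Pia]
Visit Zoe → queue [Pia]
Visit Pia → queue []

Visit order: Ada, Xiu, Tao, Rex, Nia, Eli, Dee, Uma, Kai, Jae, Hana, Omar, Cal, Lou, Bo, Zoe, Pia

Uma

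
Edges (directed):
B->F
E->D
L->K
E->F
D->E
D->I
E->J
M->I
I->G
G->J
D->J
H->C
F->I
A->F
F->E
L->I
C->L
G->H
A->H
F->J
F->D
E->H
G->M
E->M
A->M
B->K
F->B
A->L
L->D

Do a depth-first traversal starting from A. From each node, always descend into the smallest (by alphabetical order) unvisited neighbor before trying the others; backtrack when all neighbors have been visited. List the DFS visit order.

Visit A
A → F
F → B
B → K
F → D
D → E
E → H
H → C
C → L
L → I
I → G
G → J
G → M

A F B K D E H C L I G J M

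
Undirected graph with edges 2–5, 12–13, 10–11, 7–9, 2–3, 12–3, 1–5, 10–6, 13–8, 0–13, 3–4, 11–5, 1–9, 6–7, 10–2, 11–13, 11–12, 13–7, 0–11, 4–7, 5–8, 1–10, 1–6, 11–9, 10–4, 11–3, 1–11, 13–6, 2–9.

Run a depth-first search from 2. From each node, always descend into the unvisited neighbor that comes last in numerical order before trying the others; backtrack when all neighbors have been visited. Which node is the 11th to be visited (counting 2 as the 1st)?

Visit 2
2 → 10
10 → 11
11 → 13
13 → 12
12 → 3
3 → 4
4 → 7
7 → 9
9 → 1
1 → 6
1 → 5
5 → 8
13 → 0

Visit order: 2, 10, 11, 13, 12, 3, 4, 7, 9, 1, 6, 5, 8, 0

6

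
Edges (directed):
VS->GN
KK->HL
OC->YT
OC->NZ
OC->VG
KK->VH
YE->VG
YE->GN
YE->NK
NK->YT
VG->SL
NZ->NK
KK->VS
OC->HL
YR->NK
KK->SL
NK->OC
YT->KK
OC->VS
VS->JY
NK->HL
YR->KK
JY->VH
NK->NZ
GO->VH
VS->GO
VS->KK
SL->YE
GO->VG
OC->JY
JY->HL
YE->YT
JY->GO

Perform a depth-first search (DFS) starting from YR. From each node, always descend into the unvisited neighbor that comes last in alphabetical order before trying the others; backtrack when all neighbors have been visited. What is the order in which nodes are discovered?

Visit YR
YR → NK
NK → YT
YT → KK
KK → VS
VS → JY
JY → VH
JY → HL
JY → GO
GO → VG
VG → SL
SL → YE
YE → GN
NK → OC
OC → NZ

YR -> NK -> YT -> KK -> VS -> JY -> VH -> HL -> GO -> VG -> SL -> YE -> GN -> OC -> NZ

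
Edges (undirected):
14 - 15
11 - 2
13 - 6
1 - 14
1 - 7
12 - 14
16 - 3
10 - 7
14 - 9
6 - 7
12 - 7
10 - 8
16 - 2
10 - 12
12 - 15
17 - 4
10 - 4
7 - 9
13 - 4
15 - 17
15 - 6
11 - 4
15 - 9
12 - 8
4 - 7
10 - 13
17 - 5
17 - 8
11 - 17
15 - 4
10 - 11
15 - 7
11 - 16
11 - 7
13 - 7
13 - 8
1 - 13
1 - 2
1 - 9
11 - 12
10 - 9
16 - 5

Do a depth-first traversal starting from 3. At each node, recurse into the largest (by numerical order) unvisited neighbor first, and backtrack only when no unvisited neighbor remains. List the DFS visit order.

3 -> 16 -> 11 -> 17 -> 15 -> 14 -> 12 -> 10 -> 13 -> 8 -> 7 -> 9 -> 1 -> 2 -> 6 -> 4 -> 5

Visit 3
3 → 16
16 → 11
11 → 17
17 → 15
15 → 14
14 → 12
12 → 10
10 → 13
13 → 8
13 → 7
7 → 9
9 → 1
1 → 2
7 → 6
7 → 4
17 → 5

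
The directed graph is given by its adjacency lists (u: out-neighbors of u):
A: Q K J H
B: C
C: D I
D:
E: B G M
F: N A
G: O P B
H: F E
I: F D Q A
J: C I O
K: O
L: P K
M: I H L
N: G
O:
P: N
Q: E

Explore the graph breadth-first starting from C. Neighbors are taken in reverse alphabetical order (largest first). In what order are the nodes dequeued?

C I D Q F A E N K J H M G B O L P

Visit C; enqueue I, D → queue [I, D]
Visit I; enqueue Q, F, A → queue [D, Q, F, A]
Visit D → queue [Q, F, A]
Visit Q; enqueue E → queue [F, A, E]
Visit F; enqueue N → queue [A, E, N]
Visit A; enqueue K, J, H → queue [E, N, K, J, H]
Visit E; enqueue M, G, B → queue [N, K, J, H, M, G, B]
Visit N → queue [K, J, H, M, G, B]
Visit K; enqueue O → queue [J, H, M, G, B, O]
Visit J → queue [H, M, G, B, O]
Visit H → queue [M, G, B, O]
Visit M; enqueue L → queue [G, B, O, L]
Visit G; enqueue P → queue [B, O, L, P]
Visit B → queue [O, L, P]
Visit O → queue [L, P]
Visit L → queue [P]
Visit P → queue []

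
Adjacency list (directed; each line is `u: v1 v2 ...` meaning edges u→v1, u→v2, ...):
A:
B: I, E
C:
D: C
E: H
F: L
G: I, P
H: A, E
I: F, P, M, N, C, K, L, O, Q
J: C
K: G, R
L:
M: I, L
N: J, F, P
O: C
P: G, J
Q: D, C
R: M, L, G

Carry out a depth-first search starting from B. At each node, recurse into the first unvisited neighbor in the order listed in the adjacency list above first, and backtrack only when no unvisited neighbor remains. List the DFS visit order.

B, I, F, L, P, G, J, C, M, N, K, R, O, Q, D, E, H, A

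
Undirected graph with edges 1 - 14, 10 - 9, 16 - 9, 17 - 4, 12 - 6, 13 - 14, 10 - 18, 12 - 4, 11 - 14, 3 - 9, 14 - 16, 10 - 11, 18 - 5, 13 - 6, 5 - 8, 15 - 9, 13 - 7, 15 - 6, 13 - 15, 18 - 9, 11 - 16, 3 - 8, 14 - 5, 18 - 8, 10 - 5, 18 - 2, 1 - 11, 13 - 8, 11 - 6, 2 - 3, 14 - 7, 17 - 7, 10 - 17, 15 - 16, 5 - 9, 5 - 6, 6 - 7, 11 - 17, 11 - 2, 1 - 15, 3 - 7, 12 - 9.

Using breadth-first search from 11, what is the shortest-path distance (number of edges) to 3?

Level 0: 11
Level 1: 1, 2, 6, 10, 14, 16, 17
Level 2: 3, 4, 5, 7, 9, 12, 13, 15, 18
Level 3: 8
3 first appears at level 2.

2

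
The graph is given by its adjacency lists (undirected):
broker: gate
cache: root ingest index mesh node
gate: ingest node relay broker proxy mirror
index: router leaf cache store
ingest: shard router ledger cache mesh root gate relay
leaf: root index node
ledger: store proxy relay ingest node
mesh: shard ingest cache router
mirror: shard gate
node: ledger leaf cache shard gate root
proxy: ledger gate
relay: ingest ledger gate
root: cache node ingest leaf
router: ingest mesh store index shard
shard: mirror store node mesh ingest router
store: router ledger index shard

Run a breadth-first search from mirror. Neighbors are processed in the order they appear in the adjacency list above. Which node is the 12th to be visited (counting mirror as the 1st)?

ledger

Visit mirror; enqueue shard, gate → queue [shard, gate]
Visit shard; enqueue store, node, mesh, ingest, router → queue [gate, store, node, mesh, ingest, router]
Visit gate; enqueue relay, broker, proxy → queue [store, node, mesh, ingest, router, relay, broker, proxy]
Visit store; enqueue ledger, index → queue [node, mesh, ingest, router, relay, broker, proxy, ledger, index]
Visit node; enqueue leaf, cache, root → queue [mesh, ingest, router, relay, broker, proxy, ledger, index, leaf, cache, root]
Visit mesh → queue [ingest, router, relay, broker, proxy, ledger, index, leaf, cache, root]
Visit ingest → queue [router, relay, broker, proxy, ledger, index, leaf, cache, root]
Visit router → queue [relay, broker, proxy, ledger, index, leaf, cache, root]
Visit relay → queue [broker, proxy, ledger, index, leaf, cache, root]
Visit broker → queue [proxy, ledger, index, leaf, cache, root]
Visit proxy → queue [ledger, index, leaf, cache, root]
Visit ledger → queue [index, leaf, cache, root]
Visit index → queue [leaf, cache, root]
Visit leaf → queue [cache, root]
Visit cache → queue [root]
Visit root → queue []

Visit order: mirror, shard, gate, store, node, mesh, ingest, router, relay, broker, proxy, ledger, index, leaf, cache, root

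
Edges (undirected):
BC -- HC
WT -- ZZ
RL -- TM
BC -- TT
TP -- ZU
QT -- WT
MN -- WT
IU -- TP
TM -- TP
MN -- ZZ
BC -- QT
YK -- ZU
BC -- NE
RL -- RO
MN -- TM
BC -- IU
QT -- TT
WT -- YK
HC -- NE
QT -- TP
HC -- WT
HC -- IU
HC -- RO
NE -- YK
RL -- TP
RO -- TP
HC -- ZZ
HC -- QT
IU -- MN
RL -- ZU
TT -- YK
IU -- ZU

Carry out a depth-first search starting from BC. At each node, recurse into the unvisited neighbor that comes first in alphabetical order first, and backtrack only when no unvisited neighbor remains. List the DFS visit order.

Visit BC
BC → HC
HC → IU
IU → MN
MN → TM
TM → RL
RL → RO
RO → TP
TP → QT
QT → TT
TT → YK
YK → NE
YK → WT
WT → ZZ
YK → ZU

BC HC IU MN TM RL RO TP QT TT YK NE WT ZZ ZU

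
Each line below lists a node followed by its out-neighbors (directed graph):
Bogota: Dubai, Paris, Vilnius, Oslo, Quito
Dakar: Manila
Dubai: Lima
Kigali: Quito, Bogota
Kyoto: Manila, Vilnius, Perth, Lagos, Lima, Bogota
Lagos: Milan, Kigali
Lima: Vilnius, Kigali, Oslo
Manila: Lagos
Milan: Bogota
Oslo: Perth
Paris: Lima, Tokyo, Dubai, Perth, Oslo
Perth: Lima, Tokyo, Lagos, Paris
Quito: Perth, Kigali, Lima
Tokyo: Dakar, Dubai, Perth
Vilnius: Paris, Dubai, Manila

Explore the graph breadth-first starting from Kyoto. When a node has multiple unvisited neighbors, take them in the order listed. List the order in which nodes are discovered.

Kyoto, Manila, Vilnius, Perth, Lagos, Lima, Bogota, Paris, Dubai, Tokyo, Milan, Kigali, Oslo, Quito, Dakar

Visit Kyoto; enqueue Manila, Vilnius, Perth, Lagos, Lima, Bogota → queue [Manila, Vilnius, Perth, Lagos, Lima, Bogota]
Visit Manila → queue [Vilnius, Perth, Lagos, Lima, Bogota]
Visit Vilnius; enqueue Paris, Dubai → queue [Perth, Lagos, Lima, Bogota, Paris, Dubai]
Visit Perth; enqueue Tokyo → queue [Lagos, Lima, Bogota, Paris, Dubai, Tokyo]
Visit Lagos; enqueue Milan, Kigali → queue [Lima, Bogota, Paris, Dubai, Tokyo, Milan, Kigali]
Visit Lima; enqueue Oslo → queue [Bogota, Paris, Dubai, Tokyo, Milan, Kigali, Oslo]
Visit Bogota; enqueue Quito → queue [Paris, Dubai, Tokyo, Milan, Kigali, Oslo, Quito]
Visit Paris → queue [Dubai, Tokyo, Milan, Kigali, Oslo, Quito]
Visit Dubai → queue [Tokyo, Milan, Kigali, Oslo, Quito]
Visit Tokyo; enqueue Dakar → queue [Milan, Kigali, Oslo, Quito, Dakar]
Visit Milan → queue [Kigali, Oslo, Quito, Dakar]
Visit Kigali → queue [Oslo, Quito, Dakar]
Visit Oslo → queue [Quito, Dakar]
Visit Quito → queue [Dakar]
Visit Dakar → queue []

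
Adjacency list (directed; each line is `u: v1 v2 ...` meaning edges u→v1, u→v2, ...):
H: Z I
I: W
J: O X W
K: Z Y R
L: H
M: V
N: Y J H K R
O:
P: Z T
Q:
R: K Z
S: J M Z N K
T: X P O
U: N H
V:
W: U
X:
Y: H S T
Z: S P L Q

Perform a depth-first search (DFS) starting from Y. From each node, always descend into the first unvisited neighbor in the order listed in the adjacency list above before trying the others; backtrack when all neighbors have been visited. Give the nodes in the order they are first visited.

Y -> H -> Z -> S -> J -> O -> X -> W -> U -> N -> K -> R -> M -> V -> P -> T -> L -> Q -> I

Visit Y
Y → H
H → Z
Z → S
S → J
J → O
J → X
J → W
W → U
U → N
N → K
K → R
S → M
M → V
Z → P
P → T
Z → L
Z → Q
H → I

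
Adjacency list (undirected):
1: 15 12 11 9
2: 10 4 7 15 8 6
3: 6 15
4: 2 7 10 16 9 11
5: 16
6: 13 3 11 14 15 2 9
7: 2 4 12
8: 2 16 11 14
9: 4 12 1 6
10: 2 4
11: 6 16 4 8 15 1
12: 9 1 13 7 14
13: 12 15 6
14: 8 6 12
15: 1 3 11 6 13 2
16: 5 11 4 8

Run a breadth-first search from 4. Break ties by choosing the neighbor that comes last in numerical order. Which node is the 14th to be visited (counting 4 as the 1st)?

Visit 4; enqueue 16, 11, 10, 9, 7, 2 → queue [16, 11, 10, 9, 7, 2]
Visit 16; enqueue 8, 5 → queue [11, 10, 9, 7, 2, 8, 5]
Visit 11; enqueue 15, 6, 1 → queue [10, 9, 7, 2, 8, 5, 15, 6, 1]
Visit 10 → queue [9, 7, 2, 8, 5, 15, 6, 1]
Visit 9; enqueue 12 → queue [7, 2, 8, 5, 15, 6, 1, 12]
Visit 7 → queue [2, 8, 5, 15, 6, 1, 12]
Visit 2 → queue [8, 5, 15, 6, 1, 12]
Visit 8; enqueue 14 → queue [5, 15, 6, 1, 12, 14]
Visit 5 → queue [15, 6, 1, 12, 14]
Visit 15; enqueue 13, 3 → queue [6, 1, 12, 14, 13, 3]
Visit 6 → queue [1, 12, 14, 13, 3]
Visit 1 → queue [12, 14, 13, 3]
Visit 12 → queue [14, 13, 3]
Visit 14 → queue [13, 3]
Visit 13 → queue [3]
Visit 3 → queue []

Visit order: 4, 16, 11, 10, 9, 7, 2, 8, 5, 15, 6, 1, 12, 14, 13, 3

14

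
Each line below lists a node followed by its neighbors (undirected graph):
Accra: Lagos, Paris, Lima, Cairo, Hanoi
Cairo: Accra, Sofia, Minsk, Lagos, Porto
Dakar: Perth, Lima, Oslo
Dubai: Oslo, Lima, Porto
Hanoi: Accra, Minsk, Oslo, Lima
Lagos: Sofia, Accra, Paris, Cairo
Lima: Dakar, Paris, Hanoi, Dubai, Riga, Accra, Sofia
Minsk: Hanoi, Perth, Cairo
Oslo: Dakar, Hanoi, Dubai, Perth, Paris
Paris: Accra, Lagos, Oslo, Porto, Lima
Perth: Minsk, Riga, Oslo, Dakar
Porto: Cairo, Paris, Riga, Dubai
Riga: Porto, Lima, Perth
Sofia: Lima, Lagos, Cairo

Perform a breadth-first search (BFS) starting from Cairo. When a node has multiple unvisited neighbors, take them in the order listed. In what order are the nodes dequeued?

Cairo, Accra, Sofia, Minsk, Lagos, Porto, Paris, Lima, Hanoi, Perth, Riga, Dubai, Oslo, Dakar

Visit Cairo; enqueue Accra, Sofia, Minsk, Lagos, Porto → queue [Accra, Sofia, Minsk, Lagos, Porto]
Visit Accra; enqueue Paris, Lima, Hanoi → queue [Sofia, Minsk, Lagos, Porto, Paris, Lima, Hanoi]
Visit Sofia → queue [Minsk, Lagos, Porto, Paris, Lima, Hanoi]
Visit Minsk; enqueue Perth → queue [Lagos, Porto, Paris, Lima, Hanoi, Perth]
Visit Lagos → queue [Porto, Paris, Lima, Hanoi, Perth]
Visit Porto; enqueue Riga, Dubai → queue [Paris, Lima, Hanoi, Perth, Riga, Dubai]
Visit Paris; enqueue Oslo → queue [Lima, Hanoi, Perth, Riga, Dubai, Oslo]
Visit Lima; enqueue Dakar → queue [Hanoi, Perth, Riga, Dubai, Oslo, Dakar]
Visit Hanoi → queue [Perth, Riga, Dubai, Oslo, Dakar]
Visit Perth → queue [Riga, Dubai, Oslo, Dakar]
Visit Riga → queue [Dubai, Oslo, Dakar]
Visit Dubai → queue [Oslo, Dakar]
Visit Oslo → queue [Dakar]
Visit Dakar → queue []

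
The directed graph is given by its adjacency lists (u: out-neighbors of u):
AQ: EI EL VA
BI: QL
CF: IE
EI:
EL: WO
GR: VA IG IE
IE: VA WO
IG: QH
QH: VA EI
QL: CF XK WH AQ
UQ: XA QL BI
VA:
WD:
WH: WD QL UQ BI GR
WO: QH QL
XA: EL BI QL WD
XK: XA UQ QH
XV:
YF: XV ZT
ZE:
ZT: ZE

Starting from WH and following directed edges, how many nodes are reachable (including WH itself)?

BFS from WH visits: WH, WD, QL, UQ, BI, GR, CF, XK, AQ, XA, VA, IG, IE, QH, EI, EL, WO
Reachable nodes: 17 of 21 total.

17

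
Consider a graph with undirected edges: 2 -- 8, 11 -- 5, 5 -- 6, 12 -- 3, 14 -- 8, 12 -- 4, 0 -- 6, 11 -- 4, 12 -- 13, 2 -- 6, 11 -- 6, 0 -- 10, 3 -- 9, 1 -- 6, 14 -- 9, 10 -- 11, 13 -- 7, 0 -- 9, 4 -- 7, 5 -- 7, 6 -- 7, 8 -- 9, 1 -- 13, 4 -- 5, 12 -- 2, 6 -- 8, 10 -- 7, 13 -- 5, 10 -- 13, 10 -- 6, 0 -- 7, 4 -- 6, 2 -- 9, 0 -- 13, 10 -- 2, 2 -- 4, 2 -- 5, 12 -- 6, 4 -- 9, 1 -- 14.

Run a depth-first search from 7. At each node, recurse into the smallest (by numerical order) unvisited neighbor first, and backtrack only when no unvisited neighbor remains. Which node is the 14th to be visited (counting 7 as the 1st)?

Visit 7
7 → 0
0 → 6
6 → 1
1 → 13
13 → 5
5 → 2
2 → 4
4 → 9
9 → 3
3 → 12
9 → 8
8 → 14
4 → 11
11 → 10

Visit order: 7, 0, 6, 1, 13, 5, 2, 4, 9, 3, 12, 8, 14, 11, 10

11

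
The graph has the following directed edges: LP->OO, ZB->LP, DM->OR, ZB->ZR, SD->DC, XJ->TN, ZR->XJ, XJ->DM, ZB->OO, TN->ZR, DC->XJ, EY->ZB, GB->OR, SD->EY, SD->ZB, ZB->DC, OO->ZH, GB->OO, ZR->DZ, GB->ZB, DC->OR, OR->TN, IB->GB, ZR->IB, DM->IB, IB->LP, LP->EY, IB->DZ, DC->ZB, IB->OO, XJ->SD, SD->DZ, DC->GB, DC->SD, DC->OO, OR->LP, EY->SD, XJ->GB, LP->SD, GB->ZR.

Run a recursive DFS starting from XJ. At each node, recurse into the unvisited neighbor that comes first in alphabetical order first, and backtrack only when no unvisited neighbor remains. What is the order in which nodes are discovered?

Visit XJ
XJ → DM
DM → IB
IB → DZ
IB → GB
GB → OO
OO → ZH
GB → OR
OR → LP
LP → EY
EY → SD
SD → DC
DC → ZB
ZB → ZR
OR → TN

XJ, DM, IB, DZ, GB, OO, ZH, OR, LP, EY, SD, DC, ZB, ZR, TN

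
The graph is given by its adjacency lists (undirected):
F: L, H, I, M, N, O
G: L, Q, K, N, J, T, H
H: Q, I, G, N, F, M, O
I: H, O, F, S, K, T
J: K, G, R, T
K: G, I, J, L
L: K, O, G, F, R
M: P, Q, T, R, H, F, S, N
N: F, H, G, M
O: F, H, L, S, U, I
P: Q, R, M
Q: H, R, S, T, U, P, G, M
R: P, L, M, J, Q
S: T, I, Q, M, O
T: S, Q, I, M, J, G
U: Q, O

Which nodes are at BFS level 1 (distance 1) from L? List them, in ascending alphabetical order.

Level 0: L
Level 1: F, G, K, O, R
Level 2: H, I, J, M, N, P, Q, S, T, U

F, G, K, O, R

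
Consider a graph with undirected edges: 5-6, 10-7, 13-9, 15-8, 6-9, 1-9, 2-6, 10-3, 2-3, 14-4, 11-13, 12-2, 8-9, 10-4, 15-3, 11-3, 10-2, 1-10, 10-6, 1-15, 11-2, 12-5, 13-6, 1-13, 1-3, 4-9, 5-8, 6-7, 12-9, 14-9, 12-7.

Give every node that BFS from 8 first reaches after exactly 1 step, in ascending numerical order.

Level 0: 8
Level 1: 5, 9, 15
Level 2: 1, 3, 4, 6, 12, 13, 14
Level 3: 2, 7, 10, 11

5, 9, 15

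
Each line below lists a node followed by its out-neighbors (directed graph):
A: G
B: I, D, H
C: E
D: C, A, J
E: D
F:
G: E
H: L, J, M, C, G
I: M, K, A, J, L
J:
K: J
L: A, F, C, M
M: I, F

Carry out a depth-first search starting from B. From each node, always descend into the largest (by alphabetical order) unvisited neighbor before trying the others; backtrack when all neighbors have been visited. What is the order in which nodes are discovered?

B I M F L C E D J A G K H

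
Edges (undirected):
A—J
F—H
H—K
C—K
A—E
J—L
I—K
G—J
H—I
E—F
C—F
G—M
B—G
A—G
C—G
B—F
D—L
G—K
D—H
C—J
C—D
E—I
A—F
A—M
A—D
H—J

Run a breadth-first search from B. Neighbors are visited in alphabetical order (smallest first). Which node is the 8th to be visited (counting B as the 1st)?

J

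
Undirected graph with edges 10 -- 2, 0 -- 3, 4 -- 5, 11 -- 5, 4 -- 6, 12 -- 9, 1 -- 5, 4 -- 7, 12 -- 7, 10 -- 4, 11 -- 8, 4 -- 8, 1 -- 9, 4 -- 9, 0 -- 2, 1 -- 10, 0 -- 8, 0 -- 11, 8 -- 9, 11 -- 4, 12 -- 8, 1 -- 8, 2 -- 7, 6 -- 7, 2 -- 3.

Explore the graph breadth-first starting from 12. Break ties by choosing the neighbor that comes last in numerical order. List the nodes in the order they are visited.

12, 9, 8, 7, 4, 1, 11, 0, 6, 2, 10, 5, 3

Visit 12; enqueue 9, 8, 7 → queue [9, 8, 7]
Visit 9; enqueue 4, 1 → queue [8, 7, 4, 1]
Visit 8; enqueue 11, 0 → queue [7, 4, 1, 11, 0]
Visit 7; enqueue 6, 2 → queue [4, 1, 11, 0, 6, 2]
Visit 4; enqueue 10, 5 → queue [1, 11, 0, 6, 2, 10, 5]
Visit 1 → queue [11, 0, 6, 2, 10, 5]
Visit 11 → queue [0, 6, 2, 10, 5]
Visit 0; enqueue 3 → queue [6, 2, 10, 5, 3]
Visit 6 → queue [2, 10, 5, 3]
Visit 2 → queue [10, 5, 3]
Visit 10 → queue [5, 3]
Visit 5 → queue [3]
Visit 3 → queue []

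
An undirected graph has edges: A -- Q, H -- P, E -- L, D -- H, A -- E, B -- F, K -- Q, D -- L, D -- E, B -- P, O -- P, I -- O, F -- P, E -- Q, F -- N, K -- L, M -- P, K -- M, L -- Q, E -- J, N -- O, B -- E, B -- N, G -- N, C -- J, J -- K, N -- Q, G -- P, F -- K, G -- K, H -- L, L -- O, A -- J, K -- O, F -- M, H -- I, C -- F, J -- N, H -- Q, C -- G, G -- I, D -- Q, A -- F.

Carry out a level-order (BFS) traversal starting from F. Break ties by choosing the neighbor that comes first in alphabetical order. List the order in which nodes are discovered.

Visit F; enqueue A, B, C, K, M, N, P → queue [A, B, C, K, M, N, P]
Visit A; enqueue E, J, Q → queue [B, C, K, M, N, P, E, J, Q]
Visit B → queue [C, K, M, N, P, E, J, Q]
Visit C; enqueue G → queue [K, M, N, P, E, J, Q, G]
Visit K; enqueue L, O → queue [M, N, P, E, J, Q, G, L, O]
Visit M → queue [N, P, E, J, Q, G, L, O]
Visit N → queue [P, E, J, Q, G, L, O]
Visit P; enqueue H → queue [E, J, Q, G, L, O, H]
Visit E; enqueue D → queue [J, Q, G, L, O, H, D]
Visit J → queue [Q, G, L, O, H, D]
Visit Q → queue [G, L, O, H, D]
Visit G; enqueue I → queue [L, O, H, D, I]
Visit L → queue [O, H, D, I]
Visit O → queue [H, D, I]
Visit H → queue [D, I]
Visit D → queue [I]
Visit I → queue []

F, A, B, C, K, M, N, P, E, J, Q, G, L, O, H, D, I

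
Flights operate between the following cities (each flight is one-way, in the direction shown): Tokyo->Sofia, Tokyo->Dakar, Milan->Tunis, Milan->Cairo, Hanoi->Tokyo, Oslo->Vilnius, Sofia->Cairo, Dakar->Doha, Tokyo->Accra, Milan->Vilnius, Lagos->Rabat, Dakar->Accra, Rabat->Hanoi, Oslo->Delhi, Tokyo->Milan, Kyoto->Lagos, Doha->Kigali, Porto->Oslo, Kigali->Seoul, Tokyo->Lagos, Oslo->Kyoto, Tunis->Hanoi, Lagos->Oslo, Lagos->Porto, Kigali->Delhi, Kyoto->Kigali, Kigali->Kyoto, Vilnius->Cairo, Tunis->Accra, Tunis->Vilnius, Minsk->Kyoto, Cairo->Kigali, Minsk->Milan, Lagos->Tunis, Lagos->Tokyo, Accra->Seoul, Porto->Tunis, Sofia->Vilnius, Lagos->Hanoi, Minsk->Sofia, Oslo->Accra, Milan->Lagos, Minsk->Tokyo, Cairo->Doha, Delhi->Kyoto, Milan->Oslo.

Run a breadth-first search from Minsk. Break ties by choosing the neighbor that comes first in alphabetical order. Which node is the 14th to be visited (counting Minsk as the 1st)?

Delhi

Visit Minsk; enqueue Kyoto, Milan, Sofia, Tokyo → queue [Kyoto, Milan, Sofia, Tokyo]
Visit Kyoto; enqueue Kigali, Lagos → queue [Milan, Sofia, Tokyo, Kigali, Lagos]
Visit Milan; enqueue Cairo, Oslo, Tunis, Vilnius → queue [Sofia, Tokyo, Kigali, Lagos, Cairo, Oslo, Tunis, Vilnius]
Visit Sofia → queue [Tokyo, Kigali, Lagos, Cairo, Oslo, Tunis, Vilnius]
Visit Tokyo; enqueue Accra, Dakar → queue [Kigali, Lagos, Cairo, Oslo, Tunis, Vilnius, Accra, Dakar]
Visit Kigali; enqueue Delhi, Seoul → queue [Lagos, Cairo, Oslo, Tunis, Vilnius, Accra, Dakar, Delhi, Seoul]
Visit Lagos; enqueue Hanoi, Porto, Rabat → queue [Cairo, Oslo, Tunis, Vilnius, Accra, Dakar, Delhi, Seoul, Hanoi, Porto, Rabat]
Visit Cairo; enqueue Doha → queue [Oslo, Tunis, Vilnius, Accra, Dakar, Delhi, Seoul, Hanoi, Porto, Rabat, Doha]
Visit Oslo → queue [Tunis, Vilnius, Accra, Dakar, Delhi, Seoul, Hanoi, Porto, Rabat, Doha]
Visit Tunis → queue [Vilnius, Accra, Dakar, Delhi, Seoul, Hanoi, Porto, Rabat, Doha]
Visit Vilnius → queue [Accra, Dakar, Delhi, Seoul, Hanoi, Porto, Rabat, Doha]
Visit Accra → queue [Dakar, Delhi, Seoul, Hanoi, Porto, Rabat, Doha]
Visit Dakar → queue [Delhi, Seoul, Hanoi, Porto, Rabat, Doha]
Visit Delhi → queue [Seoul, Hanoi, Porto, Rabat, Doha]
Visit Seoul → queue [Hanoi, Porto, Rabat, Doha]
Visit Hanoi → queue [Porto, Rabat, Doha]
Visit Porto → queue [Rabat, Doha]
Visit Rabat → queue [Doha]
Visit Doha → queue []

Visit order: Minsk, Kyoto, Milan, Sofia, Tokyo, Kigali, Lagos, Cairo, Oslo, Tunis, Vilnius, Accra, Dakar, Delhi, Seoul, Hanoi, Porto, Rabat, Doha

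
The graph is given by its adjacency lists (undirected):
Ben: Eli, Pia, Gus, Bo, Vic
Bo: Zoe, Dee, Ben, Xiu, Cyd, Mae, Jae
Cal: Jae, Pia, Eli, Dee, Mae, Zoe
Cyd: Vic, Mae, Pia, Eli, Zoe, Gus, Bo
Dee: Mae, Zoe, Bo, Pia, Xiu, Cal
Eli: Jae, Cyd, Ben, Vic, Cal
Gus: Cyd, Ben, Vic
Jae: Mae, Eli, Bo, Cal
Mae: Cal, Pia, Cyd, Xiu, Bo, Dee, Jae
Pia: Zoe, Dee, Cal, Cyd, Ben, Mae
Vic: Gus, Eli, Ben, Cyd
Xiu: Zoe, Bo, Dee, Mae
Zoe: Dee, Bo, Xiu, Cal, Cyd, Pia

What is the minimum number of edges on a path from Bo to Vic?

2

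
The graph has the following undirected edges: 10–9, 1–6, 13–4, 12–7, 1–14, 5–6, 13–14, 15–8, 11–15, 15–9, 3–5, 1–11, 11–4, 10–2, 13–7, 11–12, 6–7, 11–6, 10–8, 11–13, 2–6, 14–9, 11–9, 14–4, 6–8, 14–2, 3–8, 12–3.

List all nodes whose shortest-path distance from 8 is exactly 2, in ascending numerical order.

Level 0: 8
Level 1: 3, 6, 10, 15
Level 2: 1, 2, 5, 7, 9, 11, 12
Level 3: 4, 13, 14

1, 2, 5, 7, 9, 11, 12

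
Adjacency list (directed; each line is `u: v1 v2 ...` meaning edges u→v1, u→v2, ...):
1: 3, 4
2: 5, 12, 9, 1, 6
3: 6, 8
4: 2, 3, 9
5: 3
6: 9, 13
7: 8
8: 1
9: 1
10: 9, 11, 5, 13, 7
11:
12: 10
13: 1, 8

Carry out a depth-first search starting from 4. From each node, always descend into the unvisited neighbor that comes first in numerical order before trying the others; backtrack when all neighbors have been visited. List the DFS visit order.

Visit 4
4 → 2
2 → 1
1 → 3
3 → 6
6 → 9
6 → 13
13 → 8
2 → 5
2 → 12
12 → 10
10 → 7
10 → 11

4 2 1 3 6 9 13 8 5 12 10 7 11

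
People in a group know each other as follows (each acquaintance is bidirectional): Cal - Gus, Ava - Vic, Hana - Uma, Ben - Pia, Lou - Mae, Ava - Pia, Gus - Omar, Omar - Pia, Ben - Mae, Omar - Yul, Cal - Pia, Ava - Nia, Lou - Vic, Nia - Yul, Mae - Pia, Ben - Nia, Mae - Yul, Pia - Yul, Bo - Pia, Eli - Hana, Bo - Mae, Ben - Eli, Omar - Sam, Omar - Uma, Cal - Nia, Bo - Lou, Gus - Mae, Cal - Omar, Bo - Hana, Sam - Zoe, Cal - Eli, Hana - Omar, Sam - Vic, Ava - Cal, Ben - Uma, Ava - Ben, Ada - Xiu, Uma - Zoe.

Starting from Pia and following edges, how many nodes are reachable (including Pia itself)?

17

BFS from Pia visits: Pia, Ava, Ben, Bo, Cal, Mae, Omar, Yul, Nia, Vic, Eli, Uma, Hana, Lou, Gus, Sam, Zoe
Reachable nodes: 17 of 19 total.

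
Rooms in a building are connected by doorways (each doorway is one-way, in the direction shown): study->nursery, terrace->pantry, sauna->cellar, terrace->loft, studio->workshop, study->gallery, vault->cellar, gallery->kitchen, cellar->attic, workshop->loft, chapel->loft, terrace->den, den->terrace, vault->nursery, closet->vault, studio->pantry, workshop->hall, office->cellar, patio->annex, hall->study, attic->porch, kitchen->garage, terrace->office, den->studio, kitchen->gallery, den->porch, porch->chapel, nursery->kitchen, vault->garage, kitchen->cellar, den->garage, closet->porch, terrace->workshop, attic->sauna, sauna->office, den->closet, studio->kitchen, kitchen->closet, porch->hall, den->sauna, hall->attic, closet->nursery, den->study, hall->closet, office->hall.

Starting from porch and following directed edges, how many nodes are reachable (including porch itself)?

15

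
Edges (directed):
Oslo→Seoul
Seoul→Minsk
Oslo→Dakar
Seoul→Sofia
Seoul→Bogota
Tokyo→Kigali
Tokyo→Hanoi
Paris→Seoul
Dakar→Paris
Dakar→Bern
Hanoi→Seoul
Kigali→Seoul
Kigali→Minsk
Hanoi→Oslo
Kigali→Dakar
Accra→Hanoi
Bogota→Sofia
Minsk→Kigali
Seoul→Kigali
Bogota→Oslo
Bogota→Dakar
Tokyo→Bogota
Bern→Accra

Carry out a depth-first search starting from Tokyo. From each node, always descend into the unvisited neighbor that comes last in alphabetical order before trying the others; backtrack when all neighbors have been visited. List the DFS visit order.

Tokyo Kigali Seoul Sofia Minsk Bogota Oslo Dakar Paris Bern Accra Hanoi

Visit Tokyo
Tokyo → Kigali
Kigali → Seoul
Seoul → Sofia
Seoul → Minsk
Seoul → Bogota
Bogota → Oslo
Oslo → Dakar
Dakar → Paris
Dakar → Bern
Bern → Accra
Accra → Hanoi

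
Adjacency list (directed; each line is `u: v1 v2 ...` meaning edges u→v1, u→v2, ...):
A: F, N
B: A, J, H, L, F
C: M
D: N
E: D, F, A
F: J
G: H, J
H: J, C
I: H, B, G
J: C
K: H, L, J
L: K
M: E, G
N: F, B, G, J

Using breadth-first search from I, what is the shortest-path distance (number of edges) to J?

Level 0: I
Level 1: B, G, H
Level 2: A, C, F, J, L
Level 3: K, M, N
Level 4: E
Level 5: D
J first appears at level 2.

2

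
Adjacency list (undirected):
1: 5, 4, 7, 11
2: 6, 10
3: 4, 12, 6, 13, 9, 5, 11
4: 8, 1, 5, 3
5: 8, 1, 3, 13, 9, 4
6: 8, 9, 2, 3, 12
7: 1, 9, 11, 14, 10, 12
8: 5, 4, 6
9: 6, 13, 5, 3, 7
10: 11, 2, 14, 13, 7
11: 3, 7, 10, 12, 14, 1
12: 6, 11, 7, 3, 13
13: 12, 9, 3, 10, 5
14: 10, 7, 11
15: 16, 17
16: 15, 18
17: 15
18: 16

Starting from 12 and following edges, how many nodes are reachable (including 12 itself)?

14

BFS from 12 visits: 12, 3, 6, 7, 11, 13, 4, 5, 9, 2, 8, 1, 10, 14
Reachable nodes: 14 of 18 total.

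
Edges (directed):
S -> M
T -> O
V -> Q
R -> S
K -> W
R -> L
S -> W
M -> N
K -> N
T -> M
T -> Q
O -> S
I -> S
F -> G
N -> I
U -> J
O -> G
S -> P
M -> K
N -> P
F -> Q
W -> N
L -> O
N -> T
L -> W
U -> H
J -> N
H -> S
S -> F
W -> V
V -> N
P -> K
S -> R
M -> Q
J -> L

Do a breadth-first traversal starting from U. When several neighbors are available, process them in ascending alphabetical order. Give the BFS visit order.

U → H → J → S → L → N → F → M → P → R → W → O → I → T → G → Q → K → V

Visit U; enqueue H, J → queue [H, J]
Visit H; enqueue S → queue [J, S]
Visit J; enqueue L, N → queue [S, L, N]
Visit S; enqueue F, M, P, R, W → queue [L, N, F, M, P, R, W]
Visit L; enqueue O → queue [N, F, M, P, R, W, O]
Visit N; enqueue I, T → queue [F, M, P, R, W, O, I, T]
Visit F; enqueue G, Q → queue [M, P, R, W, O, I, T, G, Q]
Visit M; enqueue K → queue [P, R, W, O, I, T, G, Q, K]
Visit P → queue [R, W, O, I, T, G, Q, K]
Visit R → queue [W, O, I, T, G, Q, K]
Visit W; enqueue V → queue [O, I, T, G, Q, K, V]
Visit O → queue [I, T, G, Q, K, V]
Visit I → queue [T, G, Q, K, V]
Visit T → queue [G, Q, K, V]
Visit G → queue [Q, K, V]
Visit Q → queue [K, V]
Visit K → queue [V]
Visit V → queue []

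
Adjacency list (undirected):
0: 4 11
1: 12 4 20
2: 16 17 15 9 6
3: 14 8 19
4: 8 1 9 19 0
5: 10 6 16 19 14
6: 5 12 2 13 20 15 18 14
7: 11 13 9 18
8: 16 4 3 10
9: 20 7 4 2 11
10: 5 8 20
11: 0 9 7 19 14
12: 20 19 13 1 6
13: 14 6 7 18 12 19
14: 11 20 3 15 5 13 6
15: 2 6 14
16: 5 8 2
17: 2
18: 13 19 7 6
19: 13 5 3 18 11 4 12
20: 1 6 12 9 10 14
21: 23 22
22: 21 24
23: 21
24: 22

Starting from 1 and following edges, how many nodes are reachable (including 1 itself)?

BFS from 1 visits: 1, 20, 12, 4, 14, 10, 9, 6, 19, 13, 8, 0, 15, 11, 5, 3, 7, 2, 18, 16, 17
Reachable nodes: 21 of 25 total.

21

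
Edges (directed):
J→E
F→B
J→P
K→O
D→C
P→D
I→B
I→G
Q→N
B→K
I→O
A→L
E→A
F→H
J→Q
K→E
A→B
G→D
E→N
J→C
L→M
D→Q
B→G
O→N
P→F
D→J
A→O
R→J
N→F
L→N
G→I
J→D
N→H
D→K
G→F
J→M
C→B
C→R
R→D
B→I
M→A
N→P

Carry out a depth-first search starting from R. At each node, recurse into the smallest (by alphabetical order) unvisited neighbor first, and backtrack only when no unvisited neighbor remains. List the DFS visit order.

R D C B G F H I O N P K E A L M J Q

Visit R
R → D
D → C
C → B
B → G
G → F
F → H
G → I
I → O
O → N
N → P
B → K
K → E
E → A
A → L
L → M
D → J
J → Q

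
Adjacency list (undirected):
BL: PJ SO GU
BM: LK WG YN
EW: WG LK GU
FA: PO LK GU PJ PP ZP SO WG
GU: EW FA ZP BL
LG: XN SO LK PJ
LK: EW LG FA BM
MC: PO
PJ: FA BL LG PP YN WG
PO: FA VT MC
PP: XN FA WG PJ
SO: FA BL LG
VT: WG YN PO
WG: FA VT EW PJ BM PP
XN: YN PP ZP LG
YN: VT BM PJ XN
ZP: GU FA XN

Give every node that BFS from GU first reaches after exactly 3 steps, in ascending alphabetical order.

BM, LG, MC, VT, YN

Level 0: GU
Level 1: BL, EW, FA, ZP
Level 2: LK, PJ, PO, PP, SO, WG, XN
Level 3: BM, LG, MC, VT, YN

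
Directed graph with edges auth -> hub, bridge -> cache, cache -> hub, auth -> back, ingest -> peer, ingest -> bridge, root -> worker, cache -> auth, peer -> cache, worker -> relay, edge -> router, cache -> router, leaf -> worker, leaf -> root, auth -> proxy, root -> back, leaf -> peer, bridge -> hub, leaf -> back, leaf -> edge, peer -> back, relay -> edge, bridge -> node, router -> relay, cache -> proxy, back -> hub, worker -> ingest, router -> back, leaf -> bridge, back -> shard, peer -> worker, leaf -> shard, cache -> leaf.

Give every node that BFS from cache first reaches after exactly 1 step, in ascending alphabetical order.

auth, hub, leaf, proxy, router

Level 0: cache
Level 1: auth, hub, leaf, proxy, router
Level 2: back, bridge, edge, peer, relay, root, shard, worker
Level 3: ingest, node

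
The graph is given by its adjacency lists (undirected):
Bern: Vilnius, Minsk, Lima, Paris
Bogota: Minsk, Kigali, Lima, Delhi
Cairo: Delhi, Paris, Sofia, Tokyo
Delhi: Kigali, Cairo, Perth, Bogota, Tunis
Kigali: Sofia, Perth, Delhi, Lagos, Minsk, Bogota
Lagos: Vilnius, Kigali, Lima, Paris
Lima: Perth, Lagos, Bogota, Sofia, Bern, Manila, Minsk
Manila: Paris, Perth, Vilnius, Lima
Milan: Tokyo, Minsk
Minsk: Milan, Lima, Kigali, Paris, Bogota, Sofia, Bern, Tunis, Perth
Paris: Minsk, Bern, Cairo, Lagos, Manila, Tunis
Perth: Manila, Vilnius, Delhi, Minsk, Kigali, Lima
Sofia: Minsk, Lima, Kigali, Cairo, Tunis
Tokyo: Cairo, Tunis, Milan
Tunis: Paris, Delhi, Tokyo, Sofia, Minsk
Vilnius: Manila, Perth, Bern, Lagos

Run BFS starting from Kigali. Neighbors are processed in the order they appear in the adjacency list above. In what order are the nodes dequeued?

Kigali Sofia Perth Delhi Lagos Minsk Bogota Lima Cairo Tunis Manila Vilnius Paris Milan Bern Tokyo

Visit Kigali; enqueue Sofia, Perth, Delhi, Lagos, Minsk, Bogota → queue [Sofia, Perth, Delhi, Lagos, Minsk, Bogota]
Visit Sofia; enqueue Lima, Cairo, Tunis → queue [Perth, Delhi, Lagos, Minsk, Bogota, Lima, Cairo, Tunis]
Visit Perth; enqueue Manila, Vilnius → queue [Delhi, Lagos, Minsk, Bogota, Lima, Cairo, Tunis, Manila, Vilnius]
Visit Delhi → queue [Lagos, Minsk, Bogota, Lima, Cairo, Tunis, Manila, Vilnius]
Visit Lagos; enqueue Paris → queue [Minsk, Bogota, Lima, Cairo, Tunis, Manila, Vilnius, Paris]
Visit Minsk; enqueue Milan, Bern → queue [Bogota, Lima, Cairo, Tunis, Manila, Vilnius, Paris, Milan, Bern]
Visit Bogota → queue [Lima, Cairo, Tunis, Manila, Vilnius, Paris, Milan, Bern]
Visit Lima → queue [Cairo, Tunis, Manila, Vilnius, Paris, Milan, Bern]
Visit Cairo; enqueue Tokyo → queue [Tunis, Manila, Vilnius, Paris, Milan, Bern, Tokyo]
Visit Tunis → queue [Manila, Vilnius, Paris, Milan, Bern, Tokyo]
Visit Manila → queue [Vilnius, Paris, Milan, Bern, Tokyo]
Visit Vilnius → queue [Paris, Milan, Bern, Tokyo]
Visit Paris → queue [Milan, Bern, Tokyo]
Visit Milan → queue [Bern, Tokyo]
Visit Bern → queue [Tokyo]
Visit Tokyo → queue []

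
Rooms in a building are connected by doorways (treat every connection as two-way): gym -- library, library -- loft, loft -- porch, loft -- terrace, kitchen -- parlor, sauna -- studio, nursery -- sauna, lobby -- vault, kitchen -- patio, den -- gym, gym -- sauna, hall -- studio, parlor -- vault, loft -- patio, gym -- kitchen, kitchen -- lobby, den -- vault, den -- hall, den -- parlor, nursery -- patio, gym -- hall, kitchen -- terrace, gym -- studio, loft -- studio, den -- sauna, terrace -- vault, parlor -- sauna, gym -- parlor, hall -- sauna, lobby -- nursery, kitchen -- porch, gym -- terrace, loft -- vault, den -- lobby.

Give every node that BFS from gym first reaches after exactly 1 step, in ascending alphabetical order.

den, hall, kitchen, library, parlor, sauna, studio, terrace

Level 0: gym
Level 1: den, hall, kitchen, library, parlor, sauna, studio, terrace
Level 2: lobby, loft, nursery, patio, porch, vault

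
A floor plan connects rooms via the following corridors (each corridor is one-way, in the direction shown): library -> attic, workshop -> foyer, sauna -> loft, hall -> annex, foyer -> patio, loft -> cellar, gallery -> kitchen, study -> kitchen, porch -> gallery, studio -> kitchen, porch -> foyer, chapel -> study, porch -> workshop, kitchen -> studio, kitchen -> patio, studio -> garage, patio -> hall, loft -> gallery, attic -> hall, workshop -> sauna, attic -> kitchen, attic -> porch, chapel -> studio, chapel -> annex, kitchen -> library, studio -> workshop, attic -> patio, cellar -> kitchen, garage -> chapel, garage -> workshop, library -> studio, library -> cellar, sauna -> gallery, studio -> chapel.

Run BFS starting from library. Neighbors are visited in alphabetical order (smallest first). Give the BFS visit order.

library, attic, cellar, studio, hall, kitchen, patio, porch, chapel, garage, workshop, annex, foyer, gallery, study, sauna, loft

Visit library; enqueue attic, cellar, studio → queue [attic, cellar, studio]
Visit attic; enqueue hall, kitchen, patio, porch → queue [cellar, studio, hall, kitchen, patio, porch]
Visit cellar → queue [studio, hall, kitchen, patio, porch]
Visit studio; enqueue chapel, garage, workshop → queue [hall, kitchen, patio, porch, chapel, garage, workshop]
Visit hall; enqueue annex → queue [kitchen, patio, porch, chapel, garage, workshop, annex]
Visit kitchen → queue [patio, porch, chapel, garage, workshop, annex]
Visit patio → queue [porch, chapel, garage, workshop, annex]
Visit porch; enqueue foyer, gallery → queue [chapel, garage, workshop, annex, foyer, gallery]
Visit chapel; enqueue study → queue [garage, workshop, annex, foyer, gallery, study]
Visit garage → queue [workshop, annex, foyer, gallery, study]
Visit workshop; enqueue sauna → queue [annex, foyer, gallery, study, sauna]
Visit annex → queue [foyer, gallery, study, sauna]
Visit foyer → queue [gallery, study, sauna]
Visit gallery → queue [study, sauna]
Visit study → queue [sauna]
Visit sauna; enqueue loft → queue [loft]
Visit loft → queue []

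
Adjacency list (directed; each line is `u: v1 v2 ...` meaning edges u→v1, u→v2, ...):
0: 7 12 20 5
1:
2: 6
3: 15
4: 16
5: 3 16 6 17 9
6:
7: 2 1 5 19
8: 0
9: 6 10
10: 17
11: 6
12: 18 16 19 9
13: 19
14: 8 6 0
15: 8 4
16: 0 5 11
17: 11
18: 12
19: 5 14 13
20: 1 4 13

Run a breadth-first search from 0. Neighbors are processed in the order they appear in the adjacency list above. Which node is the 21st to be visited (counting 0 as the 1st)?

8

Visit 0; enqueue 7, 12, 20, 5 → queue [7, 12, 20, 5]
Visit 7; enqueue 2, 1, 19 → queue [12, 20, 5, 2, 1, 19]
Visit 12; enqueue 18, 16, 9 → queue [20, 5, 2, 1, 19, 18, 16, 9]
Visit 20; enqueue 4, 13 → queue [5, 2, 1, 19, 18, 16, 9, 4, 13]
Visit 5; enqueue 3, 6, 17 → queue [2, 1, 19, 18, 16, 9, 4, 13, 3, 6, 17]
Visit 2 → queue [1, 19, 18, 16, 9, 4, 13, 3, 6, 17]
Visit 1 → queue [19, 18, 16, 9, 4, 13, 3, 6, 17]
Visit 19; enqueue 14 → queue [18, 16, 9, 4, 13, 3, 6, 17, 14]
Visit 18 → queue [16, 9, 4, 13, 3, 6, 17, 14]
Visit 16; enqueue 11 → queue [9, 4, 13, 3, 6, 17, 14, 11]
Visit 9; enqueue 10 → queue [4, 13, 3, 6, 17, 14, 11, 10]
Visit 4 → queue [13, 3, 6, 17, 14, 11, 10]
Visit 13 → queue [3, 6, 17, 14, 11, 10]
Visit 3; enqueue 15 → queue [6, 17, 14, 11, 10, 15]
Visit 6 → queue [17, 14, 11, 10, 15]
Visit 17 → queue [14, 11, 10, 15]
Visit 14; enqueue 8 → queue [11, 10, 15, 8]
Visit 11 → queue [10, 15, 8]
Visit 10 → queue [15, 8]
Visit 15 → queue [8]
Visit 8 → queue []

Visit order: 0, 7, 12, 20, 5, 2, 1, 19, 18, 16, 9, 4, 13, 3, 6, 17, 14, 11, 10, 15, 8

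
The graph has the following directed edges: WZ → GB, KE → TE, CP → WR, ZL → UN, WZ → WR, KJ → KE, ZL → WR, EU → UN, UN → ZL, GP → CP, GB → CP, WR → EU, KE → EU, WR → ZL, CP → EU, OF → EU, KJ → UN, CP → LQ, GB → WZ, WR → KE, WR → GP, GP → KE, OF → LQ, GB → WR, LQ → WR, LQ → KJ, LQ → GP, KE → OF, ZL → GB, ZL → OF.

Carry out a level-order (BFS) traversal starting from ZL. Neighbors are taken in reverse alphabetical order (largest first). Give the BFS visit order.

ZL -> WR -> UN -> OF -> GB -> KE -> GP -> EU -> LQ -> WZ -> CP -> TE -> KJ

Visit ZL; enqueue WR, UN, OF, GB → queue [WR, UN, OF, GB]
Visit WR; enqueue KE, GP, EU → queue [UN, OF, GB, KE, GP, EU]
Visit UN → queue [OF, GB, KE, GP, EU]
Visit OF; enqueue LQ → queue [GB, KE, GP, EU, LQ]
Visit GB; enqueue WZ, CP → queue [KE, GP, EU, LQ, WZ, CP]
Visit KE; enqueue TE → queue [GP, EU, LQ, WZ, CP, TE]
Visit GP → queue [EU, LQ, WZ, CP, TE]
Visit EU → queue [LQ, WZ, CP, TE]
Visit LQ; enqueue KJ → queue [WZ, CP, TE, KJ]
Visit WZ → queue [CP, TE, KJ]
Visit CP → queue [TE, KJ]
Visit TE → queue [KJ]
Visit KJ → queue []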